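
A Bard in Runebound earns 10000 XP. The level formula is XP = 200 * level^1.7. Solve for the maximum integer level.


XP = 200 * level^1.7, so level = (XP / 200)^(1/1.7)
= (10000 / 200)^(1/1.7)
= 50.0^0.5882
= 9.9861
Floor: level = 9

level 9


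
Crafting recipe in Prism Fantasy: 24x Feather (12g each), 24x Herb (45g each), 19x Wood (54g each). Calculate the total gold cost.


Cost breakdown:
  Feather: 24 * 12 = 288
  Herb: 24 * 45 = 1080
  Wood: 19 * 54 = 1026
Total = 288 + 1080 + 1026 = 2394

2394 gold


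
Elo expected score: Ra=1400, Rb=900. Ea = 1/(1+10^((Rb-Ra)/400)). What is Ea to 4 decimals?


Elo expected score: Ea = 1/(1 + 10^((Rb-Ra)/400))
Rb - Ra = 900 - 1400 = -500
(Rb-Ra)/400 = -500/400 = -1.25
10^-1.25 = 0.056234
Ea = 1/(1 + 0.056234) = 1/1.056234 = 0.9468

0.9468


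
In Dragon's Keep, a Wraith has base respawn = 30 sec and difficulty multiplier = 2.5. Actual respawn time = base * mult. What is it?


Respawn time = base * multiplier
= 30 * 2.5
= 75.0 seconds

75.0 seconds


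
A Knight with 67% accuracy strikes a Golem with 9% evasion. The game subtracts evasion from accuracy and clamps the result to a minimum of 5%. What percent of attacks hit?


accuracy - evasion = 67 - 9 = 58
Apply floor: max(58, 5) = 58
Hit chance = 58%

58%


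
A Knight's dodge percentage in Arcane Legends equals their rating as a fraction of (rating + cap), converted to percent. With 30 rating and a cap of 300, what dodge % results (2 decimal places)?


dodge% = 30 / (30 + 300) * 100
= 30 / 330 * 100
= 0.090909 * 100
= 9.09%

9.09%


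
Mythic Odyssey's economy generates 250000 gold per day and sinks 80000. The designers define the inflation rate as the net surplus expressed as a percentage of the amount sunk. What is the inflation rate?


Net gold = 250000 - 80000 = 170000
Inflation rate = net / sunk * 100 = 170000 / 80000 * 100
= 2.125 * 100
= 212.50%

212.50%


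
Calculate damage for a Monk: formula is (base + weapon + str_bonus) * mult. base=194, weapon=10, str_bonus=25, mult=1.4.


Sum base + weapon + str = 194 + 10 + 25 = 229
Multiply by 1.4:
229 * 1.4 = 320.6

320.6 damage


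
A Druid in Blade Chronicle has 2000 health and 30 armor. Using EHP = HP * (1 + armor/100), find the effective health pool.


EHP = 2000 * (1 + 30/100)
= 2000 * (1 + 0.3)
= 2000 * 1.3
= 2600.0

2600.0 EHP


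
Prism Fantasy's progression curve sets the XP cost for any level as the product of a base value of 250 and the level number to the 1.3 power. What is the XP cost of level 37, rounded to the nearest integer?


XP = 250 * level^1.3
Substitute level = 37:
XP = 250 * 37^1.3
= 250 * 109.3106
= 27328

27328 XP


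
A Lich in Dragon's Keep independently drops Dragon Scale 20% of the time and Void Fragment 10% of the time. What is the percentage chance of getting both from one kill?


For independent events, P(both) = P(A) * P(B)
= 20% * 10%
= 200 / 100 %
= 2.0%

2.0%


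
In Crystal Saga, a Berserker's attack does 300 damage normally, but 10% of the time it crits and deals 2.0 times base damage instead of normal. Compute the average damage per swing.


E[dmg] = base * (1 + crit_chance * (crit_mult - 1))
cc as decimal = 10/100 = 0.1
cm - 1 = 2.0 - 1 = 1.0
Bonus factor = 0.1 * 1.0 = 0.1
Total multiplier = 1 + 0.1 = 1.1
Expected damage = 300 * 1.1 = 330.00

330.00 damage


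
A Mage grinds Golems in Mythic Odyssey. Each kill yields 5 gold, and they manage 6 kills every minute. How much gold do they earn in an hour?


Gold per minute = 5 * 6 = 30
Gold per hour = 30 * 60 = 1800

1800 gold/hour


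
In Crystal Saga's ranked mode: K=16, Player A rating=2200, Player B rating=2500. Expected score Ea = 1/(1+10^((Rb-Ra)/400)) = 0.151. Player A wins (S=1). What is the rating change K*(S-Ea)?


Elo update: delta = K * (S - Ea), where S = 1 (wins)
S - Ea = 1 - 0.151 = 0.849
Rating change = 16 * 0.849
= 13.58

13.58 rating points


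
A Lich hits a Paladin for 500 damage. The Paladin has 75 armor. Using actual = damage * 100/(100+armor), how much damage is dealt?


actual = 500 * 100 / (100 + 75)
= 500 * 100 / 175
= 50000 / 175
= 285.71

285.71 damage


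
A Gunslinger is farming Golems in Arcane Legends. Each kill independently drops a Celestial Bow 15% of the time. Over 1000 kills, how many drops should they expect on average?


Expected drops = kills * (drop_rate / 100)
= 1000 * (15 / 100)
= 1000 * 0.15
= 150.0

150.0 drops


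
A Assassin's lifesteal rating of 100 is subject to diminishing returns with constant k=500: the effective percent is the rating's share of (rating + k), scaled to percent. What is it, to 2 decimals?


effective% = rating / (rating + k) * 100
= 100 / (100 + 500) * 100
= 100 / 600 * 100
= 0.166667 * 100
= 16.67%

16.67%


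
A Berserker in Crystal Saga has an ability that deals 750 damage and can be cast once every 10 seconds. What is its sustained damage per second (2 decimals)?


DPS = damage / cooldown
= 750 / 10
= 75.00

75.00 DPS


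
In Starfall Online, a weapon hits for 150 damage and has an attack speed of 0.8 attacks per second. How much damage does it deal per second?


DPS = damage * attack_speed
= 150 * 0.8
= 120.0

120.0 DPS


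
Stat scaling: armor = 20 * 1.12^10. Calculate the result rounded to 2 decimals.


value = base * growth^level
= 20 * 1.12^10
= 20 * 3.105848
= 62.12

62.12 armor


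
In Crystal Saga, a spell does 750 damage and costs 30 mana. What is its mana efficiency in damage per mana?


Efficiency = damage / mana
= 750 / 30
= 25.00

25.00 dmg/mana


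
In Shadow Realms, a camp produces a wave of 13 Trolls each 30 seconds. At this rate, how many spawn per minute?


Spawns per minute = count * (60 / interval)
= 13 * (60 / 30)
= 13 * 2.0
= 26.0

26.0 per minute


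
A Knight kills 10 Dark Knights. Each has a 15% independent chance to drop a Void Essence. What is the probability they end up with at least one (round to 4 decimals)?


P(at least one) = 1 - P(none) = 1 - (1-p)^n
p = 15/100 = 0.15
1 - p = 0.85
(1 - p)^10 = 0.85^10 = 0.196874
P(at least one) = 1 - 0.196874 = 0.8031

0.8031


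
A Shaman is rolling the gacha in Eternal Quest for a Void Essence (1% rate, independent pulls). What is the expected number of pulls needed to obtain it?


Expected pulls for a geometric distribution = 1/p = 100 / rate%
= 100 / 1
= 100.0

100.0 pulls


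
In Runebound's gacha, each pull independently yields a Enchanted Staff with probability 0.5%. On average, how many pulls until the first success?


Expected pulls for a geometric distribution = 1/p = 100 / rate%
= 100 / 0.5
= 200.0

200.0 pulls


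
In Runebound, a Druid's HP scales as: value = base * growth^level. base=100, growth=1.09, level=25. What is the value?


value = base * growth^level
= 100 * 1.09^25
= 100 * 8.623081
= 862.31

862.31 HP


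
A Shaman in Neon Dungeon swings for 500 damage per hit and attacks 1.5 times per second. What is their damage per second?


DPS = damage * attack_speed
= 500 * 1.5
= 750.0

750.0 DPS


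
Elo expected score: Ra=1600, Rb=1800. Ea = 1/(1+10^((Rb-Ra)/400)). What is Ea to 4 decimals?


Elo expected score: Ea = 1/(1 + 10^((Rb-Ra)/400))
Rb - Ra = 1800 - 1600 = 200
(Rb-Ra)/400 = 200/400 = 0.5
10^0.5 = 3.162278
Ea = 1/(1 + 3.162278) = 1/4.162278 = 0.2403

0.2403


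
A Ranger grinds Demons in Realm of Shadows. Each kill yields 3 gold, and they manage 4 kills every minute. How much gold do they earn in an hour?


Gold per minute = 3 * 4 = 12
Gold per hour = 12 * 60 = 720

720 gold/hour


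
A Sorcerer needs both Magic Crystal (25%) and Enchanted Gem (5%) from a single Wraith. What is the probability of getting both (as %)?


For independent events, P(both) = P(A) * P(B)
= 25% * 5%
= 125 / 100 %
= 1.25%

1.25%


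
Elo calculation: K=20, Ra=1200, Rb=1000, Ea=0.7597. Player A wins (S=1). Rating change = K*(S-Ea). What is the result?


Elo update: delta = K * (S - Ea), where S = 1 (wins)
S - Ea = 1 - 0.7597 = 0.2403
Rating change = 20 * 0.2403
= 4.81

4.81 rating points


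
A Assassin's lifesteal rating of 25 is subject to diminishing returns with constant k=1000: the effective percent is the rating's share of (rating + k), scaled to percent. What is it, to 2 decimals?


effective% = rating / (rating + k) * 100
= 25 / (25 + 1000) * 100
= 25 / 1025 * 100
= 0.02439 * 100
= 2.44%

2.44%


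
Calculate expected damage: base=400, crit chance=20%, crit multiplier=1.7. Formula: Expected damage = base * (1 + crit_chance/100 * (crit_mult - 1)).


E[dmg] = base * (1 + crit_chance * (crit_mult - 1))
cc as decimal = 20/100 = 0.2
cm - 1 = 1.7 - 1 = 0.7
Bonus factor = 0.2 * 0.7 = 0.14
Total multiplier = 1 + 0.14 = 1.14
Expected damage = 400 * 1.14 = 456.00

456.00 damage


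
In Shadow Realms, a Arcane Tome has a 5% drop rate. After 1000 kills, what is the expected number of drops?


Expected drops = kills * (drop_rate / 100)
= 1000 * (5 / 100)
= 1000 * 0.05
= 50.0

50.0 drops


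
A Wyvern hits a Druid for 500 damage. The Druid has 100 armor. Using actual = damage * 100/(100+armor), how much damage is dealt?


actual = 500 * 100 / (100 + 100)
= 500 * 100 / 200
= 50000 / 200
= 250.00

250.00 damage


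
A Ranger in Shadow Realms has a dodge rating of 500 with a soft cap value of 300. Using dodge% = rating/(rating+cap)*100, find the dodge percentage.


dodge% = 500 / (500 + 300) * 100
= 500 / 800 * 100
= 0.625 * 100
= 62.50%

62.50%


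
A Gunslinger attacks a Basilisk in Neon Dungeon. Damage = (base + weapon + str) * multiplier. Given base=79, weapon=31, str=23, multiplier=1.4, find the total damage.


Sum base + weapon + str = 79 + 31 + 23 = 133
Multiply by 1.4:
133 * 1.4 = 186.2

186.2 damage


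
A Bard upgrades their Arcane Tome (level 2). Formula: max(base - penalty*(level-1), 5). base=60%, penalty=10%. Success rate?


raw_rate = 60 - 10 * (2 - 1)
= 60 - 10 * 1
= 60 - 10
= 50
Apply floor: max(50, 5) = 50%

50%


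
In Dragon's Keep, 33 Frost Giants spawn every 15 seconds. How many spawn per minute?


Spawns per minute = count * (60 / interval)
= 33 * (60 / 15)
= 33 * 4.0
= 132.0

132.0 per minute


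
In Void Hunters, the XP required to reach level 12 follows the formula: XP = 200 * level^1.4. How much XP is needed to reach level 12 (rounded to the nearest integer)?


XP = 200 * level^1.4
Substitute level = 12:
XP = 200 * 12^1.4
= 200 * 32.423
= 6485

6485 XP


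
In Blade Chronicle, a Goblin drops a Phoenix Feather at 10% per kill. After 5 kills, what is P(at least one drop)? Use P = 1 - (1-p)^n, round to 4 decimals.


P(at least one) = 1 - P(none) = 1 - (1-p)^n
p = 10/100 = 0.1
1 - p = 0.9
(1 - p)^5 = 0.9^5 = 0.590490
P(at least one) = 1 - 0.590490 = 0.4095

0.4095


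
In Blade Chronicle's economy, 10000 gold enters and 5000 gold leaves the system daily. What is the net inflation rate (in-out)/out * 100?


Net gold = 10000 - 5000 = 5000
Inflation rate = net / sunk * 100 = 5000 / 5000 * 100
= 1.0 * 100
= 100.00%

100.00%


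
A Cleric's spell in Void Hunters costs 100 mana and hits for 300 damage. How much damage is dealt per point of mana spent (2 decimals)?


Efficiency = damage / mana
= 300 / 100
= 3.00

3.00 dmg/mana


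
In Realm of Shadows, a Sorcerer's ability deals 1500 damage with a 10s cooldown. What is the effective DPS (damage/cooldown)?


DPS = damage / cooldown
= 1500 / 10
= 150.00

150.00 DPS


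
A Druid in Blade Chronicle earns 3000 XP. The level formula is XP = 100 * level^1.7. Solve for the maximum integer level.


XP = 100 * level^1.7, so level = (XP / 100)^(1/1.7)
= (3000 / 100)^(1/1.7)
= 30.0^0.5882
= 7.3943
Floor: level = 7

level 7


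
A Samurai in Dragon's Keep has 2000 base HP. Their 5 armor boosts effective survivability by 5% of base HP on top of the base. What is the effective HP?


EHP = 2000 * (1 + 5/100)
= 2000 * (1 + 0.05)
= 2000 * 1.05
= 2100.0

2100.0 EHP


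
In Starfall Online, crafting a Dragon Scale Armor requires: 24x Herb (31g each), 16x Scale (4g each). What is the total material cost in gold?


Cost breakdown:
  Herb: 24 * 31 = 744
  Scale: 16 * 4 = 64
Total = 744 + 64 = 808

808 gold


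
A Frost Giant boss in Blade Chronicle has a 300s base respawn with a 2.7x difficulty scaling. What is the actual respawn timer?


Respawn time = base * multiplier
= 300 * 2.7
= 810.0 seconds

810.0 seconds


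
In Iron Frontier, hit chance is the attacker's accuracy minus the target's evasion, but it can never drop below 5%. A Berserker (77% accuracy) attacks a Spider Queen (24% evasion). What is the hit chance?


accuracy - evasion = 77 - 24 = 53
Apply floor: max(53, 5) = 53
Hit chance = 53%

53%


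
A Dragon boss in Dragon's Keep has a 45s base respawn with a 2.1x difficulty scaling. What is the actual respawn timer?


Respawn time = base * multiplier
= 45 * 2.1
= 94.5 seconds

94.5 seconds


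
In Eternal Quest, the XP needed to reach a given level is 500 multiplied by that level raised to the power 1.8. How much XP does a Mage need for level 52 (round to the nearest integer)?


XP = 500 * level^1.8
Substitute level = 52:
XP = 500 * 52^1.8
= 500 * 1226.8911
= 613446

613446 XP


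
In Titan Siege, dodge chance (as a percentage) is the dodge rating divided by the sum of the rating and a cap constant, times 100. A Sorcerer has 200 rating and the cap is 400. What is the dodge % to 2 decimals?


dodge% = 200 / (200 + 400) * 100
= 200 / 600 * 100
= 0.333333 * 100
= 33.33%

33.33%


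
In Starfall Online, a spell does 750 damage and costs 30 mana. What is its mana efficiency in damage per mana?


Efficiency = damage / mana
= 750 / 30
= 25.00

25.00 dmg/mana


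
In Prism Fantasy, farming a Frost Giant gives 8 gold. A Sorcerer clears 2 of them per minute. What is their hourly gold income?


Gold per minute = 8 * 2 = 16
Gold per hour = 16 * 60 = 960

960 gold/hour


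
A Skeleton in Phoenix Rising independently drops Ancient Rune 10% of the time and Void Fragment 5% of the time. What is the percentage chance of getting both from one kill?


For independent events, P(both) = P(A) * P(B)
= 10% * 5%
= 50 / 100 %
= 0.5%

0.5%


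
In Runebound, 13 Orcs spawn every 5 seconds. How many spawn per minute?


Spawns per minute = count * (60 / interval)
= 13 * (60 / 5)
= 13 * 12.0
= 156.0

156.0 per minute


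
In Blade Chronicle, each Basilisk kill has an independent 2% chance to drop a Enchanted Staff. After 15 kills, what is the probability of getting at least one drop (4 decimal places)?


P(at least one) = 1 - P(none) = 1 - (1-p)^n
p = 2/100 = 0.02
1 - p = 0.98
(1 - p)^15 = 0.98^15 = 0.738569
P(at least one) = 1 - 0.738569 = 0.2614

0.2614


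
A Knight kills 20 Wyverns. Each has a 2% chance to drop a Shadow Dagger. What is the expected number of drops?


Expected drops = kills * (drop_rate / 100)
= 20 * (2 / 100)
= 20 * 0.02
= 0.4

0.4 drops


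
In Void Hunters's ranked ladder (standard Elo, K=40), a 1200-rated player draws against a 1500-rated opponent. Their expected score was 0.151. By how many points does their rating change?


Elo update: delta = K * (S - Ea), where S = 0.5 (draws)
S - Ea = 0.5 - 0.151 = 0.349
Rating change = 40 * 0.349
= 13.96

13.96 rating points


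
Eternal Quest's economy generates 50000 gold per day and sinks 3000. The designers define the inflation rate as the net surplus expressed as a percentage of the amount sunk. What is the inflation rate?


Net gold = 50000 - 3000 = 47000
Inflation rate = net / sunk * 100 = 47000 / 3000 * 100
= 15.666667 * 100
= 1566.67%

1566.67%


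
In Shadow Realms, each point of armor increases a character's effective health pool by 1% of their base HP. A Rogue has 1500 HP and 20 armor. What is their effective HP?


EHP = 1500 * (1 + 20/100)
= 1500 * (1 + 0.2)
= 1500 * 1.2
= 1800.0

1800.0 EHP


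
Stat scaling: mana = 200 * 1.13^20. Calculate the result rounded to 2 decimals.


value = base * growth^level
= 200 * 1.13^20
= 200 * 11.523088
= 2304.62

2304.62 mana


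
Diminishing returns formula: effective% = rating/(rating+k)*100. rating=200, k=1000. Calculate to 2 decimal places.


effective% = rating / (rating + k) * 100
= 200 / (200 + 1000) * 100
= 200 / 1200 * 100
= 0.166667 * 100
= 16.67%

16.67%


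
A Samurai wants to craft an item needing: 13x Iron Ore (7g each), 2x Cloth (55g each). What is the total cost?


Cost breakdown:
  Iron Ore: 13 * 7 = 91
  Cloth: 2 * 55 = 110
Total = 91 + 110 = 201

201 gold


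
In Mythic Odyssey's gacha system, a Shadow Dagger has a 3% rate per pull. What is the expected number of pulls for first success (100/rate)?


Expected pulls for a geometric distribution = 1/p = 100 / rate%
= 100 / 3
= 33.33

33.33 pulls


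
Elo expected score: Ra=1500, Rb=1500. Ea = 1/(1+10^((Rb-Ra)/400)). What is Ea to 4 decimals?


Elo expected score: Ea = 1/(1 + 10^((Rb-Ra)/400))
Rb - Ra = 1500 - 1500 = 0
(Rb-Ra)/400 = 0/400 = 0.0
10^0.0 = 1.0
Ea = 1/(1 + 1.0) = 1/2.0 = 0.5000

0.5000


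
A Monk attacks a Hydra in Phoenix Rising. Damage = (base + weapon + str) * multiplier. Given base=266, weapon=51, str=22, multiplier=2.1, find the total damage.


Sum base + weapon + str = 266 + 51 + 22 = 339
Multiply by 2.1:
339 * 2.1 = 711.9

711.9 damage


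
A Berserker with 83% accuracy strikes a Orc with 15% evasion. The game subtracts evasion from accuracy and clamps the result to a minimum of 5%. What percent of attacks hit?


accuracy - evasion = 83 - 15 = 68
Apply floor: max(68, 5) = 68
Hit chance = 68%

68%


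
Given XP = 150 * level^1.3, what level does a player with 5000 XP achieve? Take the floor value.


XP = 150 * level^1.3, so level = (XP / 150)^(1/1.3)
= (5000 / 150)^(1/1.3)
= 33.3333^0.7692
= 14.8404
Floor: level = 14

level 14


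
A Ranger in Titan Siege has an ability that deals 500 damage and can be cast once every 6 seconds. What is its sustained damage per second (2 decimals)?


DPS = damage / cooldown
= 500 / 6
= 83.33

83.33 DPS


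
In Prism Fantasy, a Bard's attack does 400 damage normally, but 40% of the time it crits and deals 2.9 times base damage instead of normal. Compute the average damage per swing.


E[dmg] = base * (1 + crit_chance * (crit_mult - 1))
cc as decimal = 40/100 = 0.4
cm - 1 = 2.9 - 1 = 1.9
Bonus factor = 0.4 * 1.9 = 0.76
Total multiplier = 1 + 0.76 = 1.76
Expected damage = 400 * 1.76 = 704.00

704.00 damage


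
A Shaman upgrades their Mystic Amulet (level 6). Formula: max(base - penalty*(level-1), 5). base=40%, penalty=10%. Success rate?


raw_rate = 40 - 10 * (6 - 1)
= 40 - 10 * 5
= 40 - 50
= -10
Apply floor: max(-10, 5) = 5%

5%


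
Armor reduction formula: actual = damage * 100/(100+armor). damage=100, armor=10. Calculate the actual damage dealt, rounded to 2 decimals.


actual = 100 * 100 / (100 + 10)
= 100 * 100 / 110
= 10000 / 110
= 90.91

90.91 damage


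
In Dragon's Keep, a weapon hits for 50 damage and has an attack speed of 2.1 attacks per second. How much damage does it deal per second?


DPS = damage * attack_speed
= 50 * 2.1
= 105.0

105.0 DPS


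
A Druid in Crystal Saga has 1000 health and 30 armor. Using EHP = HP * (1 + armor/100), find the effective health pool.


EHP = 1000 * (1 + 30/100)
= 1000 * (1 + 0.3)
= 1000 * 1.3
= 1300.0

1300.0 EHP


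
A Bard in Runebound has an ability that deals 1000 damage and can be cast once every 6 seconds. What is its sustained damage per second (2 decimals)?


DPS = damage / cooldown
= 1000 / 6
= 166.67

166.67 DPS


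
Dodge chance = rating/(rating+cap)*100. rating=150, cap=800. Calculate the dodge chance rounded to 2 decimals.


dodge% = 150 / (150 + 800) * 100
= 150 / 950 * 100
= 0.157895 * 100
= 15.79%

15.79%


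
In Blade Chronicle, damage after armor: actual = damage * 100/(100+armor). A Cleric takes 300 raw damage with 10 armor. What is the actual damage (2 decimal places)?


actual = 300 * 100 / (100 + 10)
= 300 * 100 / 110
= 30000 / 110
= 272.73

272.73 damage


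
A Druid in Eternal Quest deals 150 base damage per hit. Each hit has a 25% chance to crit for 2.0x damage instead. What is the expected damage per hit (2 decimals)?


E[dmg] = base * (1 + crit_chance * (crit_mult - 1))
cc as decimal = 25/100 = 0.25
cm - 1 = 2.0 - 1 = 1.0
Bonus factor = 0.25 * 1.0 = 0.25
Total multiplier = 1 + 0.25 = 1.25
Expected damage = 150 * 1.25 = 187.50

187.50 damage


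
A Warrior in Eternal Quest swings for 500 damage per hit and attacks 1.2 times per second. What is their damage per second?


DPS = damage * attack_speed
= 500 * 1.2
= 600.0

600.0 DPS


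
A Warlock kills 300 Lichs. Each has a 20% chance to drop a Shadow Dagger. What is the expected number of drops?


Expected drops = kills * (drop_rate / 100)
= 300 * (20 / 100)
= 300 * 0.2
= 60.0

60.0 drops


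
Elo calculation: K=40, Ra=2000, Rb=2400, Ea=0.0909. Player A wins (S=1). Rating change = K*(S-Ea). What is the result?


Elo update: delta = K * (S - Ea), where S = 1 (wins)
S - Ea = 1 - 0.0909 = 0.9091
Rating change = 40 * 0.9091
= 36.36

36.36 rating points


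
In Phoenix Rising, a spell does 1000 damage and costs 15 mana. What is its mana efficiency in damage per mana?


Efficiency = damage / mana
= 1000 / 15
= 66.67

66.67 dmg/mana


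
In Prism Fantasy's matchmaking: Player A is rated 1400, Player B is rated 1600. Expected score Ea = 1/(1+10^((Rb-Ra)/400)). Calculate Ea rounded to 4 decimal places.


Elo expected score: Ea = 1/(1 + 10^((Rb-Ra)/400))
Rb - Ra = 1600 - 1400 = 200
(Rb-Ra)/400 = 200/400 = 0.5
10^0.5 = 3.162278
Ea = 1/(1 + 3.162278) = 1/4.162278 = 0.2403

0.2403


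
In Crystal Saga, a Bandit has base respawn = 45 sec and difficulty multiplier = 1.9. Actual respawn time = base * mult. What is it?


Respawn time = base * multiplier
= 45 * 1.9
= 85.5 seconds

85.5 seconds


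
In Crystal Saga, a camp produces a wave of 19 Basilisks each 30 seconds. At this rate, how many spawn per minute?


Spawns per minute = count * (60 / interval)
= 19 * (60 / 30)
= 19 * 2.0
= 38.0

38.0 per minute


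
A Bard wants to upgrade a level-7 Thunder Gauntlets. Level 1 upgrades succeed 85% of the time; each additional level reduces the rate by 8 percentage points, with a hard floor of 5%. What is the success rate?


raw_rate = 85 - 8 * (7 - 1)
= 85 - 8 * 6
= 85 - 48
= 37
Apply floor: max(37, 5) = 37%

37%


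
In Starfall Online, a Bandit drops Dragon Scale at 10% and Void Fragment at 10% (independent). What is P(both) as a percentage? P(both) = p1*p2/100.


For independent events, P(both) = P(A) * P(B)
= 10% * 10%
= 100 / 100 %
= 1.0%

1.0%


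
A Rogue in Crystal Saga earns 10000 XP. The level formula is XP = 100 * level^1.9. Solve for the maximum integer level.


XP = 100 * level^1.9, so level = (XP / 100)^(1/1.9)
= (10000 / 100)^(1/1.9)
= 100.0^0.5263
= 11.2884
Floor: level = 11

level 11


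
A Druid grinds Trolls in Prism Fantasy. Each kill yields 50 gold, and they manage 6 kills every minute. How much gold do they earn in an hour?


Gold per minute = 50 * 6 = 300
Gold per hour = 300 * 60 = 18000

18000 gold/hour


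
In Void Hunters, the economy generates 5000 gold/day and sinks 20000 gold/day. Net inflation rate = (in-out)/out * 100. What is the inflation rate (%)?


Net gold = 5000 - 20000 = -15000
Inflation rate = net / sunk * 100 = -15000 / 20000 * 100
= -0.75 * 100
= -75.00%

-75.00%


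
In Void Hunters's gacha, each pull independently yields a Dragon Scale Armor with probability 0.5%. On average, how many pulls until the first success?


Expected pulls for a geometric distribution = 1/p = 100 / rate%
= 100 / 0.5
= 200.0

200.0 pulls


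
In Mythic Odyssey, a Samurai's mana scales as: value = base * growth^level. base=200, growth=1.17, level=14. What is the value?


value = base * growth^level
= 200 * 1.17^14
= 200 * 9.007454
= 1801.49

1801.49 mana


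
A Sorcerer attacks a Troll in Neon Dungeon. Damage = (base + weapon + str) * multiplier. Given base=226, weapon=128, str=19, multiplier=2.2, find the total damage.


Sum base + weapon + str = 226 + 128 + 19 = 373
Multiply by 2.2:
373 * 2.2 = 820.6

820.6 damage


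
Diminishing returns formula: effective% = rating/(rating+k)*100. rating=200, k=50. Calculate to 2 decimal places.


effective% = rating / (rating + k) * 100
= 200 / (200 + 50) * 100
= 200 / 250 * 100
= 0.8 * 100
= 80.00%

80.00%


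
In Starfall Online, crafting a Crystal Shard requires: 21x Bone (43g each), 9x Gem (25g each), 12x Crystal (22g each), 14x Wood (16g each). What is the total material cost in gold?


Cost breakdown:
  Bone: 21 * 43 = 903
  Gem: 9 * 25 = 225
  Crystal: 12 * 22 = 264
  Wood: 14 * 16 = 224
Total = 903 + 225 + 264 + 224 = 1616

1616 gold


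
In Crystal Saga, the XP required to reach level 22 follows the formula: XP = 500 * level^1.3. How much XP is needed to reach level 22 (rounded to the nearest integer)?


XP = 500 * level^1.3
Substitute level = 22:
XP = 500 * 22^1.3
= 500 * 55.6096
= 27805

27805 XP


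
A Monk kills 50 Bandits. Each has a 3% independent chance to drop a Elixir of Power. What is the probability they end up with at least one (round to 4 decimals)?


P(at least one) = 1 - P(none) = 1 - (1-p)^n
p = 3/100 = 0.03
1 - p = 0.97
(1 - p)^50 = 0.97^50 = 0.218065
P(at least one) = 1 - 0.218065 = 0.7819

0.7819


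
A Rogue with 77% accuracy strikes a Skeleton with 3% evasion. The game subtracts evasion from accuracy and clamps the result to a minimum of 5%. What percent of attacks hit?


accuracy - evasion = 77 - 3 = 74
Apply floor: max(74, 5) = 74
Hit chance = 74%

74%


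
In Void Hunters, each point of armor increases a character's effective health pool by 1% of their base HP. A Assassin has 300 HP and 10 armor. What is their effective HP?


EHP = 300 * (1 + 10/100)
= 300 * (1 + 0.1)
= 300 * 1.1
= 330.0

330.0 EHP


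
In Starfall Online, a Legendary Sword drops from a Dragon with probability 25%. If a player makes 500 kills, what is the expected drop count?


Expected drops = kills * (drop_rate / 100)
= 500 * (25 / 100)
= 500 * 0.25
= 125.0

125.0 drops


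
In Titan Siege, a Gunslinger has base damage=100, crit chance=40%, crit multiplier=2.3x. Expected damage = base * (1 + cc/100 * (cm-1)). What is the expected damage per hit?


E[dmg] = base * (1 + crit_chance * (crit_mult - 1))
cc as decimal = 40/100 = 0.4
cm - 1 = 2.3 - 1 = 1.3
Bonus factor = 0.4 * 1.3 = 0.52
Total multiplier = 1 + 0.52 = 1.52
Expected damage = 100 * 1.52 = 152.00

152.00 damage


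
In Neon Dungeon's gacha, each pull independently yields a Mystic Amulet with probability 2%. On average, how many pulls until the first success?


Expected pulls for a geometric distribution = 1/p = 100 / rate%
= 100 / 2
= 50.0

50.0 pulls


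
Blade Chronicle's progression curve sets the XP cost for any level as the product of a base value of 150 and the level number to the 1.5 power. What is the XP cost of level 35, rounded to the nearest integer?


XP = 150 * level^1.5
Substitute level = 35:
XP = 150 * 35^1.5
= 150 * 207.0628
= 31059

31059 XP


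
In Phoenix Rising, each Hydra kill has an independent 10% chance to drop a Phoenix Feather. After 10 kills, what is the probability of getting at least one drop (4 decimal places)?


P(at least one) = 1 - P(none) = 1 - (1-p)^n
p = 10/100 = 0.1
1 - p = 0.9
(1 - p)^10 = 0.9^10 = 0.348678
P(at least one) = 1 - 0.348678 = 0.6513

0.6513


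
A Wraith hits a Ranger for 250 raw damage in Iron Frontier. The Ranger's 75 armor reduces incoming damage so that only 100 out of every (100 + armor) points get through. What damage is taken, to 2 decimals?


actual = 250 * 100 / (100 + 75)
= 250 * 100 / 175
= 25000 / 175
= 142.86

142.86 damage


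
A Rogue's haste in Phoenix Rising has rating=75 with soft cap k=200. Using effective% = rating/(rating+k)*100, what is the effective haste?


effective% = rating / (rating + k) * 100
= 75 / (75 + 200) * 100
= 75 / 275 * 100
= 0.272727 * 100
= 27.27%

27.27%


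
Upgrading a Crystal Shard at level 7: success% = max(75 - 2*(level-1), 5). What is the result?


raw_rate = 75 - 2 * (7 - 1)
= 75 - 2 * 6
= 75 - 12
= 63
Apply floor: max(63, 5) = 63%

63%


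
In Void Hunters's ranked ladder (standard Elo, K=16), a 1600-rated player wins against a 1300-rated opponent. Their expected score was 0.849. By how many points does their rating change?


Elo update: delta = K * (S - Ea), where S = 1 (wins)
S - Ea = 1 - 0.849 = 0.151
Rating change = 16 * 0.151
= 2.42

2.42 rating points


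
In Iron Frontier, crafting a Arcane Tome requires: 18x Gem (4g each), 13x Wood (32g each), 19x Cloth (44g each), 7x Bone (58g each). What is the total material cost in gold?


Cost breakdown:
  Gem: 18 * 4 = 72
  Wood: 13 * 32 = 416
  Cloth: 19 * 44 = 836
  Bone: 7 * 58 = 406
Total = 72 + 416 + 836 + 406 = 1730

1730 gold


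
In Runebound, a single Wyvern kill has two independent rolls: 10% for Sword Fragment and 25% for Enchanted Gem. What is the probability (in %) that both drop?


For independent events, P(both) = P(A) * P(B)
= 10% * 25%
= 250 / 100 %
= 2.5%

2.5%


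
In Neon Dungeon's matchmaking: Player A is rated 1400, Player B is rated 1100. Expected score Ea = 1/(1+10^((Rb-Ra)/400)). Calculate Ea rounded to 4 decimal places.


Elo expected score: Ea = 1/(1 + 10^((Rb-Ra)/400))
Rb - Ra = 1100 - 1400 = -300
(Rb-Ra)/400 = -300/400 = -0.75
10^-0.75 = 0.177828
Ea = 1/(1 + 0.177828) = 1/1.177828 = 0.8490

0.8490


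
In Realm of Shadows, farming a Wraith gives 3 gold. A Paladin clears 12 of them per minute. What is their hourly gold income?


Gold per minute = 3 * 12 = 36
Gold per hour = 36 * 60 = 2160

2160 gold/hour


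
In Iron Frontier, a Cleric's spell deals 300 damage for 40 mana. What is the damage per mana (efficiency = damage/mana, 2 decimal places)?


Efficiency = damage / mana
= 300 / 40
= 7.50

7.50 dmg/mana


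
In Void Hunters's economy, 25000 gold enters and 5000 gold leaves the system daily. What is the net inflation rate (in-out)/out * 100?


Net gold = 25000 - 5000 = 20000
Inflation rate = net / sunk * 100 = 20000 / 5000 * 100
= 4.0 * 100
= 400.00%

400.00%


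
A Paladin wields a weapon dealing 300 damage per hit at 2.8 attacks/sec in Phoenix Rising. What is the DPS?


DPS = damage * attack_speed
= 300 * 2.8
= 840.0

840.0 DPS


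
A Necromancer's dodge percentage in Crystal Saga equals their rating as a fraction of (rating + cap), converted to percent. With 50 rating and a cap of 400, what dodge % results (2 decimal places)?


dodge% = 50 / (50 + 400) * 100
= 50 / 450 * 100
= 0.111111 * 100
= 11.11%

11.11%


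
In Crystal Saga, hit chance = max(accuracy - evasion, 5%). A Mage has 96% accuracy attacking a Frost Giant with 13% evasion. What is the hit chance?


accuracy - evasion = 96 - 13 = 83
Apply floor: max(83, 5) = 83
Hit chance = 83%

83%


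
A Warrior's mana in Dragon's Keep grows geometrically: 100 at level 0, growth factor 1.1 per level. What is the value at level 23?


value = base * growth^level
= 100 * 1.1^23
= 100 * 8.954302
= 895.43

895.43 mana


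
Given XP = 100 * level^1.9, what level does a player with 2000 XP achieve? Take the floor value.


XP = 100 * level^1.9, so level = (XP / 100)^(1/1.9)
= (2000 / 100)^(1/1.9)
= 20.0^0.5263
= 4.839
Floor: level = 4

level 4


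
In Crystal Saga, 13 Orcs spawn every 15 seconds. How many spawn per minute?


Spawns per minute = count * (60 / interval)
= 13 * (60 / 15)
= 13 * 4.0
= 52.0

52.0 per minute


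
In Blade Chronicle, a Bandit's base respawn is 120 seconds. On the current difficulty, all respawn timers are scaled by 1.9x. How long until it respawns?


Respawn time = base * multiplier
= 120 * 1.9
= 228.0 seconds

228.0 seconds


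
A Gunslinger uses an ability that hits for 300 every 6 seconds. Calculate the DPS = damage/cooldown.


DPS = damage / cooldown
= 300 / 6
= 50.00

50.00 DPS


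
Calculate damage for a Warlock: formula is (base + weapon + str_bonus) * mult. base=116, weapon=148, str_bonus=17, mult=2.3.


Sum base + weapon + str = 116 + 148 + 17 = 281
Multiply by 2.3:
281 * 2.3 = 646.3

646.3 damage


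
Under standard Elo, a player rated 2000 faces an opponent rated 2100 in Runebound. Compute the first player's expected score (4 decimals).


Elo expected score: Ea = 1/(1 + 10^((Rb-Ra)/400))
Rb - Ra = 2100 - 2000 = 100
(Rb-Ra)/400 = 100/400 = 0.25
10^0.25 = 1.778279
Ea = 1/(1 + 1.778279) = 1/2.778279 = 0.3599

0.3599


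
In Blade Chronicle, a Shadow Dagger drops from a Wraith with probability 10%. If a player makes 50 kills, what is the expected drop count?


Expected drops = kills * (drop_rate / 100)
= 50 * (10 / 100)
= 50 * 0.1
= 5.0

5.0 drops


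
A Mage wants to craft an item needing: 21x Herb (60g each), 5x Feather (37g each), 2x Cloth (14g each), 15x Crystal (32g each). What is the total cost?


Cost breakdown:
  Herb: 21 * 60 = 1260
  Feather: 5 * 37 = 185
  Cloth: 2 * 14 = 28
  Crystal: 15 * 32 = 480
Total = 1260 + 185 + 28 + 480 = 1953

1953 gold


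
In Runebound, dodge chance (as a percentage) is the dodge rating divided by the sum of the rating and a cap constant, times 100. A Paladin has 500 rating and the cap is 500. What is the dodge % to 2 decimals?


dodge% = 500 / (500 + 500) * 100
= 500 / 1000 * 100
= 0.5 * 100
= 50.00%

50.00%


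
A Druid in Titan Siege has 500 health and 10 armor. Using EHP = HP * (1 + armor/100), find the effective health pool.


EHP = 500 * (1 + 10/100)
= 500 * (1 + 0.1)
= 500 * 1.1
= 550.0

550.0 EHP


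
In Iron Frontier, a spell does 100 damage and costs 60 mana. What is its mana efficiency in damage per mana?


Efficiency = damage / mana
= 100 / 60
= 1.67

1.67 dmg/mana


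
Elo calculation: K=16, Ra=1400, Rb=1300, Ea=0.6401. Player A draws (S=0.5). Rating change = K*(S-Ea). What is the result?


Elo update: delta = K * (S - Ea), where S = 0.5 (draws)
S - Ea = 0.5 - 0.6401 = -0.1401
Rating change = 16 * -0.1401
= -2.24

-2.24 rating points


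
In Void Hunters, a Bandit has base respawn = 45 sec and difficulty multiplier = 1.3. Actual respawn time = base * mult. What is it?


Respawn time = base * multiplier
= 45 * 1.3
= 58.5 seconds

58.5 seconds


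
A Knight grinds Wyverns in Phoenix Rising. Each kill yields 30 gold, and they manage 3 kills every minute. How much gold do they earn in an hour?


Gold per minute = 30 * 3 = 90
Gold per hour = 90 * 60 = 5400

5400 gold/hour


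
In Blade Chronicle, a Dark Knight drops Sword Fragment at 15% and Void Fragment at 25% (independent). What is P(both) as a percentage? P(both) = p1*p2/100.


For independent events, P(both) = P(A) * P(B)
= 15% * 25%
= 375 / 100 %
= 3.75%

3.75%


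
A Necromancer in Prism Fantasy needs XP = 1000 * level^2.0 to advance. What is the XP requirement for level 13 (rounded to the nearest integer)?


XP = 1000 * level^2.0
Substitute level = 13:
XP = 1000 * 13^2.0
= 1000 * 169.0
= 169000

169000 XP


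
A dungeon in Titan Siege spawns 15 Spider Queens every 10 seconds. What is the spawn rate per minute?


Spawns per minute = count * (60 / interval)
= 15 * (60 / 10)
= 15 * 6.0
= 90.0

90.0 per minute


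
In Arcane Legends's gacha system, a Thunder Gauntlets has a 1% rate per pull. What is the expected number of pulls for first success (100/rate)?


Expected pulls for a geometric distribution = 1/p = 100 / rate%
= 100 / 1
= 100.0

100.0 pulls


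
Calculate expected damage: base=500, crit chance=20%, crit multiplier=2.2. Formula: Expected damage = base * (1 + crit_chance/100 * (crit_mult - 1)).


E[dmg] = base * (1 + crit_chance * (crit_mult - 1))
cc as decimal = 20/100 = 0.2
cm - 1 = 2.2 - 1 = 1.2
Bonus factor = 0.2 * 1.2 = 0.24
Total multiplier = 1 + 0.24 = 1.24
Expected damage = 500 * 1.24 = 620.00

620.00 damage


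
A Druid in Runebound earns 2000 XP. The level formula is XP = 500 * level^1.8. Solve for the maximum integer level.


XP = 500 * level^1.8, so level = (XP / 500)^(1/1.8)
= (2000 / 500)^(1/1.8)
= 4.0^0.5556
= 2.1601
Floor: level = 2

level 2


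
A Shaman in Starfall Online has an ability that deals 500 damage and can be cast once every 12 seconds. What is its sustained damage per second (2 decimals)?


DPS = damage / cooldown
= 500 / 12
= 41.67

41.67 DPS


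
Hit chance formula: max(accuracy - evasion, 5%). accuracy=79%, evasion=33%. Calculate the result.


accuracy - evasion = 79 - 33 = 46
Apply floor: max(46, 5) = 46
Hit chance = 46%

46%


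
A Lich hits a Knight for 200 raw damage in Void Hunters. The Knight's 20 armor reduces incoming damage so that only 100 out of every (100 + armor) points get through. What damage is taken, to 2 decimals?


actual = 200 * 100 / (100 + 20)
= 200 * 100 / 120
= 20000 / 120
= 166.67

166.67 damage


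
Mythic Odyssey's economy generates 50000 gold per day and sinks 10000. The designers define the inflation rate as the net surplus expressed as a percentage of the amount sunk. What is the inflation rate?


Net gold = 50000 - 10000 = 40000
Inflation rate = net / sunk * 100 = 40000 / 10000 * 100
= 4.0 * 100
= 400.00%

400.00%


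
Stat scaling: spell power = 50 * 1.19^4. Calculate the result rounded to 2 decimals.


value = base * growth^level
= 50 * 1.19^4
= 50 * 2.005339
= 100.27

100.27 spell power


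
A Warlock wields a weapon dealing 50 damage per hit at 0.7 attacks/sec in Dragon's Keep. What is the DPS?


DPS = damage * attack_speed
= 50 * 0.7
= 35.0

35.0 DPS


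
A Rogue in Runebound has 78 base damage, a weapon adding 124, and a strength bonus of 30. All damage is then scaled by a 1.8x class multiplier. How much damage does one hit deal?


Sum base + weapon + str = 78 + 124 + 30 = 232
Multiply by 1.8:
232 * 1.8 = 417.6

417.6 damage


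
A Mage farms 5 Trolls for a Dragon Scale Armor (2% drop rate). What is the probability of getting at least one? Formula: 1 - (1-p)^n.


P(at least one) = 1 - P(none) = 1 - (1-p)^n
p = 2/100 = 0.02
1 - p = 0.98
(1 - p)^5 = 0.98^5 = 0.903921
P(at least one) = 1 - 0.903921 = 0.0961

0.0961


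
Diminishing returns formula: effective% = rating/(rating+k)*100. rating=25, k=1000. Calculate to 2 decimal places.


effective% = rating / (rating + k) * 100
= 25 / (25 + 1000) * 100
= 25 / 1025 * 100
= 0.02439 * 100
= 2.44%

2.44%


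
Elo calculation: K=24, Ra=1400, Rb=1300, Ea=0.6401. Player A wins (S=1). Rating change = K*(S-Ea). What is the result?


Elo update: delta = K * (S - Ea), where S = 1 (wins)
S - Ea = 1 - 0.6401 = 0.3599
Rating change = 24 * 0.3599
= 8.64

8.64 rating points


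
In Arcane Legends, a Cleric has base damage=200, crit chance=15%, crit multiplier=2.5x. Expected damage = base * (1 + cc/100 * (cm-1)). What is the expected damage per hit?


E[dmg] = base * (1 + crit_chance * (crit_mult - 1))
cc as decimal = 15/100 = 0.15
cm - 1 = 2.5 - 1 = 1.5
Bonus factor = 0.15 * 1.5 = 0.225
Total multiplier = 1 + 0.225 = 1.225
Expected damage = 200 * 1.225 = 245.00

245.00 damage


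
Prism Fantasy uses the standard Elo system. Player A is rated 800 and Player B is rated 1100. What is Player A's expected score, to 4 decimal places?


Elo expected score: Ea = 1/(1 + 10^((Rb-Ra)/400))
Rb - Ra = 1100 - 800 = 300
(Rb-Ra)/400 = 300/400 = 0.75
10^0.75 = 5.623413
Ea = 1/(1 + 5.623413) = 1/6.623413 = 0.1510

0.1510


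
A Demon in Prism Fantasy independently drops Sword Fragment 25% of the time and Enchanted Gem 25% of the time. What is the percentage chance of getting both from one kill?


For independent events, P(both) = P(A) * P(B)
= 25% * 25%
= 625 / 100 %
= 6.25%

6.25%


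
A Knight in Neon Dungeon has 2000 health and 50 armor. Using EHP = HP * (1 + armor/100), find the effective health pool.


EHP = 2000 * (1 + 50/100)
= 2000 * (1 + 0.5)
= 2000 * 1.5
= 3000.0

3000.0 EHP
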